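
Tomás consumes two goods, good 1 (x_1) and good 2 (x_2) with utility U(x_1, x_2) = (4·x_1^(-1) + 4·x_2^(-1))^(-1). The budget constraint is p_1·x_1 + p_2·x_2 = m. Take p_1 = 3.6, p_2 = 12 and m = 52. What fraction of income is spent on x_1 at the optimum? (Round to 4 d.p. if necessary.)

With the ratio pinned down, the budget gives x_1* = m/(p_1 + p_2·(x_2/x_1)) and x_2* = (x_2/x_1)·x_1*.
Numerically x_2/x_1 = 0.547723, so x_1* = 52/(3.6 + 12·0.547723) = 5.1117 and x_2* = 0.547723·5.1117 = 2.7998.
Expenditure on x_1: 3.6·5.1117 = 18.4022; share = 0.3539.

share on x_1 = 0.3539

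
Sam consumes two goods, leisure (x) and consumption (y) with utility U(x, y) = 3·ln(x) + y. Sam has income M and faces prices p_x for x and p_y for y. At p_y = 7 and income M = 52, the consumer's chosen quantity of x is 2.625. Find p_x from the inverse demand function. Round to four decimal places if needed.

p_x = 8

MU_x = 3/x, MU_y = 1. Tangency: 3/x = p_x/p_y.
So x*(p_x,p_y) = 3·p_y/p_x, independent of income; and y* = (M − 3·p_y)/p_y.
Set x* = 2.625 in the demand function and solve for p_x: p_x = 8.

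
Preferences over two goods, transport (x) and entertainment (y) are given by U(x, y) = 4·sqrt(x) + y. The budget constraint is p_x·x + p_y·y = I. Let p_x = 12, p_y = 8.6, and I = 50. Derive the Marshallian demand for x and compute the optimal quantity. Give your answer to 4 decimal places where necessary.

Set MRS = p_x/p_y: 2·x^(−1/2) = p_x/p_y.
Thus x* = (2·p_y/p_x)² — independent of I — with the rest of income spent on y.
Plugging in: x* = (2·8.6/12)² = 2.0544.

x* = 2.0544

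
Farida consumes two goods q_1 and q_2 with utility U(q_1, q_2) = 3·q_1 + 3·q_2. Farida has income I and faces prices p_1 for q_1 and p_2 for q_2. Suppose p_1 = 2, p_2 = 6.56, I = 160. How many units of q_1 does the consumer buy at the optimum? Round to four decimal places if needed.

q_1* = 80

q_1 gives more utility per dollar, so spend all income on q_1: q_1* = I/p_1, q_2* = 0.
Numerically: q_1* = 80, q_2* = 0.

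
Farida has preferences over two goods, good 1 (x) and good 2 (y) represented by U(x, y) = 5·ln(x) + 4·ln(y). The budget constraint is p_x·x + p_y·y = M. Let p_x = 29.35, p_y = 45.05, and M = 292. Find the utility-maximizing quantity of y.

y* = 2.8807

The MRS is (5/4)·y/x. Set MRS = p_x/p_y.
Rearranging, p_y·y = (4/5)·p_x·x. Substituting into the budget gives p_x·x·(1 + (4/5)) = M.
Demand: x*(p_x,p_y,M) = 5/9·M/p_x and y* = 4/9·M/p_y.
At p_x=29.35, p_y=45.05, M=292: y* = 4/9·292/45.05 = 2.8807.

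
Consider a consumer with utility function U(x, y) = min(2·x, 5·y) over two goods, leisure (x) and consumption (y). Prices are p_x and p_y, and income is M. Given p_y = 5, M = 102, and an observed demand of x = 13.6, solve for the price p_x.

With perfect complements, no substitution: consume in ratio x:y = 5:2.
Budget: p_x·x + p_y·(2/5)·x = M, so (5·p_x + 2·p_y)·x = 5·M.
Demand: x*(p_x,p_y,M) = 5·M/(5·p_x + 2·p_y), y* = 2·M/(5·p_x + 2·p_y).
Set x* = 13.6 in the demand function and solve for p_x: p_x = 5.5.

p_x = 5.5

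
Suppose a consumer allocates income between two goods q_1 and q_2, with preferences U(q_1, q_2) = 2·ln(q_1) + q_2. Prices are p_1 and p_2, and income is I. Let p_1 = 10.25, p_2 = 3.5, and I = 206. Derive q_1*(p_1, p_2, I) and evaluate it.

MU_q_1 = 2/q_1, MU_q_2 = 1. Tangency: 2/q_1 = p_1/p_2.
So q_1*(p_1,p_2) = 2·p_2/p_1, independent of income; and q_2* = (I − 2·p_2)/p_2.
At the given prices: q_1* = 2·3.5/10.25 = 0.6829.

q_1* = 0.6829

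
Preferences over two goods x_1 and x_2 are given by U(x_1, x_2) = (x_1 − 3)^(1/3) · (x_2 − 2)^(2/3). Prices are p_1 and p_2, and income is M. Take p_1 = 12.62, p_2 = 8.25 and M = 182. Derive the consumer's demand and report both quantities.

This is Cobb-Douglas in (x_1−3, x_2−2): tangency gives 1/3·p_2·(x_2−2) = 2/3·p_1·(x_1−3).
Substituting into the budget: x_1* = 3 + 1/3·(M − 3·p_1 − 2·p_2)/p_1, and x_2* = 2 + 2/3·(…)/p_2.
Discretionary income = 182 − 3·12.62 − 2·8.25 = 127.64; x_1* = 3 + 1/3·127.64/12.62 = 6.3714; x_2* = 2 + 2/3·127.64/8.25 = 12.3143.

x_1* = 6.3714, x_2* = 12.3143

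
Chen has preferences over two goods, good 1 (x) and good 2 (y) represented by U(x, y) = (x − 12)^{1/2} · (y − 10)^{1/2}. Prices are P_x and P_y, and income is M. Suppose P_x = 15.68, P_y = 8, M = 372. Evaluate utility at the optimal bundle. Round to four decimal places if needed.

V = 4.6357

This is Cobb-Douglas in (x−12, y−10): tangency gives 0.5·P_y·(y−10) = 0.5·P_x·(x−12).
Substituting into the budget: x* = 12 + 0.5·(M − 12·P_x − 10·P_y)/P_x, and y* = 10 + 0.5·(…)/P_y.
Discretionary income = 372 − 12·15.68 − 10·8 = 103.84; x* = 12 + 0.5·103.84/15.68 = 15.3112; y* = 10 + 0.5·103.84/8 = 16.49.
Utility at the optimum: U(15.3112, 16.49) = 4.6357.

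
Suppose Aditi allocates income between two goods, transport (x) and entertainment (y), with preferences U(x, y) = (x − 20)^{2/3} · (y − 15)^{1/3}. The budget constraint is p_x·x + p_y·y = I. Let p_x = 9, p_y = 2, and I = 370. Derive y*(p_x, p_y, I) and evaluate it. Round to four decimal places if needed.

Substituting into the budget: x* = 20 + 2/3·(I − 20·p_x − 15·p_y)/p_x, and y* = 15 + 1/3·(…)/p_y.
Discretionary income = 370 − 20·9 − 15·2 = 160; y* = 15 + 1/3·160/2 = 41.6667.

y* = 41.6667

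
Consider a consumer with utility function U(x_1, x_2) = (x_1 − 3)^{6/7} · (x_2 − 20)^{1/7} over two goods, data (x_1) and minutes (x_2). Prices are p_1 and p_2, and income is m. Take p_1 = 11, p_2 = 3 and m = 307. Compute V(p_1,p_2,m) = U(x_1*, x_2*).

V = 15.5425

MRS = 6·(x_2−20)/(x_1−3). Tangency with p_1/p_2 gives x_2−20 = (1/6)·(p_1/p_2)·(x_1−3).
After buying the subsistence bundle (3, 20), a share 6/7 of the remaining income goes to x_1: x_1* = 3 + 6/7·(m − 3p_1 − 20p_2)/p_1.
Discretionary income = 307 − 3·11 − 20·3 = 214; x_1* = 3 + 6/7·214/11 = 19.6753; x_2* = 20 + 1/7·214/3 = 30.1905.
Utility at the optimum: U(19.6753, 30.1905) = 15.5425.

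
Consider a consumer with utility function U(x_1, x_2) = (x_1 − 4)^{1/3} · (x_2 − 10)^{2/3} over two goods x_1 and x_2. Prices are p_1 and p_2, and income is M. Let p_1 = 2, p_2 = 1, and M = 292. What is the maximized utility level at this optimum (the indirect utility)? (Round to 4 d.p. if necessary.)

V = 115.0728

This is Cobb-Douglas in (x_1−4, x_2−10): tangency gives 1/3·p_2·(x_2−10) = 2/3·p_1·(x_1−4).
After buying the subsistence bundle (4, 10), a share 1/3 of the remaining income goes to x_1: x_1* = 4 + 1/3·(M − 4p_1 − 10p_2)/p_1.
Discretionary income = 292 − 4·2 − 10·1 = 274; x_1* = 4 + 1/3·274/2 = 49.6667; x_2* = 10 + 2/3·274/1 = 192.6667.
Utility at the optimum: U(49.6667, 192.6667) = 115.0728.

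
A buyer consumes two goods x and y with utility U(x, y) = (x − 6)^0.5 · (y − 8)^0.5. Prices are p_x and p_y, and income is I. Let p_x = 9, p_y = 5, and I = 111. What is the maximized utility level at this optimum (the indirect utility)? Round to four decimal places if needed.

Discretionary income = 111 − 6·9 − 8·5 = 17; x* = 6 + 0.5·17/9 = 6.9444; y* = 8 + 0.5·17/5 = 9.7.
Utility at the optimum: U(6.9444, 9.7) = 1.2671.

V = 1.2671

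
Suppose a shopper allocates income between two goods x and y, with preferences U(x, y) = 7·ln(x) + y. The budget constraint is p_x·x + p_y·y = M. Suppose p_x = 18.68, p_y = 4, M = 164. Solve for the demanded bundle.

MU_x = 7/x, MU_y = 1. Tangency: 7/x = p_x/p_y.
So x*(p_x,p_y) = 7·p_y/p_x, independent of income; and y* = (M − 7·p_y)/p_y.
At the given prices: x* = 7·4/18.68 = 1.4989, and y* = 34.

x* = 1.4989, y* = 34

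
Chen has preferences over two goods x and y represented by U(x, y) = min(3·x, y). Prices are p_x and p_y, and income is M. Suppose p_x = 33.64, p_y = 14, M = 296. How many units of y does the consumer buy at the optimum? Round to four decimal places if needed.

Leontief preferences: the optimum is at the kink where x/1 = y/3, i.e. y = 3·x.
Budget: p_x·x + p_y·3·x = M, so (p_x + 3·p_y)·x = M.
Demand: x*(p_x,p_y,M) = M/(p_x + 3·p_y), y* = 3·M/(p_x + 3·p_y).
Here 33.64 + 3·14 = 75.64, giving y* = 11.7398.

y* = 11.7398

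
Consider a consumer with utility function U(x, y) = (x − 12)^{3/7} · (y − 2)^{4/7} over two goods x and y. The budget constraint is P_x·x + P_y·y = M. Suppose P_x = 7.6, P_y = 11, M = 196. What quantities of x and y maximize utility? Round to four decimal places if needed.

x* = 16.6692, y* = 6.3013

MRS = (3/4)·(y−2)/(x−12). Tangency with P_x/P_y gives y−2 = (4/3)·(P_x/P_y)·(x−12).
Substituting into the budget: x* = 12 + 3/7·(M − 12·P_x − 2·P_y)/P_x, and y* = 2 + 4/7·(…)/P_y.
Discretionary income = 196 − 12·7.6 − 2·11 = 82.8; x* = 12 + 3/7·82.8/7.6 = 16.6692; y* = 2 + 4/7·82.8/11 = 6.3013.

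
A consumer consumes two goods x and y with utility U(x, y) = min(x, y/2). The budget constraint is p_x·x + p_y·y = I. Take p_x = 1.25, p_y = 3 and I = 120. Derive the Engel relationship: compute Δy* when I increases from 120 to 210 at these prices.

With perfect complements, no substitution: consume in ratio x:y = 1:2.
Budget: p_x·x + p_y·2·x = I, so (p_x + 2·p_y)·x = I.
Demand: x*(p_x,p_y,I) = I/(p_x + 2·p_y), y* = 2·I/(p_x + 2·p_y).
Here 1.25 + 2·3 = 7.25, giving y* = 33.1034.
At I' = 210: y* = 57.931. Change: 57.931 − 33.1034 = 24.8276.

Δy* = 24.8276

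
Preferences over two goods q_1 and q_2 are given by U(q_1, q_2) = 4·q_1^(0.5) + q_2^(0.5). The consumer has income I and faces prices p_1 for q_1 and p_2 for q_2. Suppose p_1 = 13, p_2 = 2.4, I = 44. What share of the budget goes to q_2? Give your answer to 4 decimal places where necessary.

share on q_2 = 0.2529

MRS = MU_q_1/MU_q_2 = 4·(q_2/q_1)^(0.5). Set equal to p_1/p_2.
Hence q_2/q_1 = ((1/4)·p_1/p_2)^(1/(0.5)), i.e. raised to the 2 power.
With the ratio pinned down, the budget gives q_1* = I/(p_1 + p_2·(q_2/q_1)) and q_2* = (q_2/q_1)·q_1*.
Numerically q_2/q_1 = 1.833767, so q_1* = 44/(13 + 2.4·1.833767) = 2.5286 and q_2* = 1.833767·2.5286 = 4.6368.
Expenditure on q_2: 2.4·4.6368 = 11.1284; share = 0.2529.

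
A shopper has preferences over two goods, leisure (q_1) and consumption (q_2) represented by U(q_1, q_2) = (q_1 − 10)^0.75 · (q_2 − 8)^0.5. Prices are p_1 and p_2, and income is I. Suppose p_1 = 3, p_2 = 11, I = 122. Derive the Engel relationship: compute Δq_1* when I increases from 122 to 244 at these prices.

Substituting into the budget: q_1* = 10 + 0.6·(I − 10·p_1 − 8·p_2)/p_1, and q_2* = 8 + 0.4·(…)/p_2.
Discretionary income = 122 − 10·3 − 8·11 = 4; q_1* = 10 + 0.6·4/3 = 10.8.
At I' = 244: q_1* = 35.2. Change: 35.2 − 10.8 = 24.4.

Δq_1* = 24.4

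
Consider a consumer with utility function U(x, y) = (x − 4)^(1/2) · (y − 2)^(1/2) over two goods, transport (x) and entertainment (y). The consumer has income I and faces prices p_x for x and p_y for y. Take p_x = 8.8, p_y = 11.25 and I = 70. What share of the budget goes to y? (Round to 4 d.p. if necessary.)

share on y = 0.4093

Let x' = x−4, y' = y−2. MRS = y'/x' = p_x/p_y.
Substituting into the budget: x* = 4 + 0.5·(I − 4·p_x − 2·p_y)/p_x, and y* = 2 + 0.5·(…)/p_y.
Discretionary income = 70 − 4·8.8 − 2·11.25 = 12.3; x* = 4 + 0.5·12.3/8.8 = 4.6989; y* = 2 + 0.5·12.3/11.25 = 2.5467.
Expenditure on y: 11.25·2.5467 = 28.65; share = 0.4093.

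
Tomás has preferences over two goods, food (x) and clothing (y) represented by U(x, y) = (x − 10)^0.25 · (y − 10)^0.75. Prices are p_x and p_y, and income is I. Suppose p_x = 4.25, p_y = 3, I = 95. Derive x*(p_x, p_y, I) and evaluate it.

Let x' = x−10, y' = y−10. MRS = (1/3)·y'/x' = p_x/p_y.
After buying the subsistence bundle (10, 10), a share 0.25 of the remaining income goes to x: x* = 10 + 0.25·(I − 10p_x − 10p_y)/p_x.
Discretionary income = 95 − 10·4.25 − 10·3 = 22.5; x* = 10 + 0.25·22.5/4.25 = 11.3235.

x* = 11.3235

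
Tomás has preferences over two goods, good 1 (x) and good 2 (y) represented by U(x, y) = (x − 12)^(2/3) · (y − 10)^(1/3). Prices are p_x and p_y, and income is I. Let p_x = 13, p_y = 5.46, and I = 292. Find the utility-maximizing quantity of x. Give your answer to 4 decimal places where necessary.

x* = 16.1744

MRS = 2·(y−10)/(x−12). Tangency with p_x/p_y gives y−10 = (1/2)·(p_x/p_y)·(x−12).
Substituting into the budget: x* = 12 + 2/3·(I − 12·p_x − 10·p_y)/p_x, and y* = 10 + 1/3·(…)/p_y.
Discretionary income = 292 − 12·13 − 10·5.46 = 81.4; x* = 12 + 2/3·81.4/13 = 16.1744.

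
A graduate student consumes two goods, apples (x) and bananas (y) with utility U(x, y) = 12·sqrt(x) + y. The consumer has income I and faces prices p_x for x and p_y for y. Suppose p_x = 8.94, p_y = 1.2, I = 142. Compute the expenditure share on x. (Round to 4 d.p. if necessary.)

Set MRS = p_x/p_y: 6·x^(−1/2) = p_x/p_y.
Thus x* = (6·p_y/p_x)² — independent of I — with the rest of income spent on y.
Plugging in: x* = (6·1.2/8.94)² = 0.6486, y* = 113.5011.
Expenditure on x: 8.94·0.6486 = 5.7987; share = 0.0408.

share on x = 0.0408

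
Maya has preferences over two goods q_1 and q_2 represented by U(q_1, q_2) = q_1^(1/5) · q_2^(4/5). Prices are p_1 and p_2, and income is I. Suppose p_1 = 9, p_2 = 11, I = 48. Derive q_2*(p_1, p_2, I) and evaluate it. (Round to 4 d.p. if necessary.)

q_2* = 3.4909

Tangency: MRS = (1/4)·q_2/q_1 = p_1/p_2.
So 0.2·p_2·q_2 = 0.8·p_1·q_1; combined with the budget, a share 0.2 of income goes to q_1.
Demand: q_1*(p_1,p_2,I) = 0.2·I/p_1 and q_2* = 0.8·I/p_2.
At p_1=9, p_2=11, I=48: q_2* = 0.8·48/11 = 3.4909.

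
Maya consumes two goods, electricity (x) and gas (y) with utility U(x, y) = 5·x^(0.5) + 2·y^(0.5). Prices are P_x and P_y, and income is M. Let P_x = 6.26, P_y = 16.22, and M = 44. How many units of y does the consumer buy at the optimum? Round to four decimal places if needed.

y* = 0.1578

MU_x ∝ 5·x^(-0.5), MU_y ∝ 2·y^(-0.5), so MRS = (5/2)·(y/x)^(0.5) = P_x/P_y.
Hence y/x = ((2/5)·P_x/P_y)^(1/(0.5)), i.e. raised to the 2 power.
With the ratio pinned down, the budget gives x* = M/(P_x + P_y·(y/x)) and y* = (y/x)·x*.
Numerically y/x = 0.023832, so x* = 44/(6.26 + 16.22·0.023832) = 6.62 and y* = 0.023832·6.62 = 0.1578.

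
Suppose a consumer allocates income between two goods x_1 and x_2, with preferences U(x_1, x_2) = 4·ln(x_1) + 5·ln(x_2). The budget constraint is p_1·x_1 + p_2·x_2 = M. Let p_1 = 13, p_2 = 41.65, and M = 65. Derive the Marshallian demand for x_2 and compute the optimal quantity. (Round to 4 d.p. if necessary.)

MU_x_1/MU_x_2 = (4·x_2)/(5·x_1); tangency sets this equal to p_1/p_2.
So 4·p_2·x_2 = 5·p_1·x_1; combined with the budget, a share 4/9 of income goes to x_1.
Demand: x_1*(p_1,p_2,M) = 4/9·M/p_1 and x_2* = 5/9·M/p_2.
At p_1=13, p_2=41.65, M=65: x_2* = 5/9·65/41.65 = 0.867.

x_2* = 0.867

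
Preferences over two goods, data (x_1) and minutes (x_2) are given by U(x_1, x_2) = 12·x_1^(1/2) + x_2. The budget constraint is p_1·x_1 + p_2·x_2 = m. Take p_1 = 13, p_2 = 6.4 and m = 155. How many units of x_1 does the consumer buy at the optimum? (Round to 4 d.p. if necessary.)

x_1* = 8.7252

MU_x_1 = 6/√x_1, MU_x_2 = 1. Tangency: 6/√x_1 = p_1/p_2.
Thus x_1* = (6·p_2/p_1)² — independent of m — with the rest of income spent on x_2.
Plugging in: x_1* = (6·6.4/13)² = 8.7252.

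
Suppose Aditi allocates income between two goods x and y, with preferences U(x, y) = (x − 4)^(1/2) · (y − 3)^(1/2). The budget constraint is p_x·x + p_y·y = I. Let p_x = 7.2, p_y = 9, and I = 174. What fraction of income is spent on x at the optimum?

Let x' = x−4, y' = y−3. MRS = y'/x' = p_x/p_y.
After buying the subsistence bundle (4, 3), a share 0.5 of the remaining income goes to x: x* = 4 + 0.5·(I − 4p_x − 3p_y)/p_x.
Discretionary income = 174 − 4·7.2 − 3·9 = 118.2; x* = 4 + 0.5·118.2/7.2 = 12.2083; y* = 3 + 0.5·118.2/9 = 9.5667.
Expenditure on x: 7.2·12.2083 = 87.9; share = 0.5052.

share on x = 0.5052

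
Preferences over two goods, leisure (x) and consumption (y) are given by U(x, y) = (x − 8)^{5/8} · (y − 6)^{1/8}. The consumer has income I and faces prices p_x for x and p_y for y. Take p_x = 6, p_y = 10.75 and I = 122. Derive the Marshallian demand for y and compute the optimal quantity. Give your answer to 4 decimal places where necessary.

y* = 6.1473

MRS = 5·(y−6)/(x−8). Tangency with p_x/p_y gives y−6 = (1/5)·(p_x/p_y)·(x−8).
After buying the subsistence bundle (8, 6), a share 5/6 of the remaining income goes to x: x* = 8 + 5/6·(I − 8p_x − 6p_y)/p_x.
Discretionary income = 122 − 8·6 − 6·10.75 = 9.5; y* = 6 + 1/6·9.5/10.75 = 6.1473.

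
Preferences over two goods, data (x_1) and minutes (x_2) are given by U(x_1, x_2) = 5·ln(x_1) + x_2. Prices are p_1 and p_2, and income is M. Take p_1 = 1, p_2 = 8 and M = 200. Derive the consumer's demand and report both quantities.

MU_x_1 = 5/x_1, MU_x_2 = 1. Tangency: 5/x_1 = p_1/p_2.
So x_1*(p_1,p_2) = 5·p_2/p_1, independent of income; and x_2* = (M − 5·p_2)/p_2.
At the given prices: x_1* = 5·8/1 = 40, and x_2* = 20.

x_1* = 40, x_2* = 20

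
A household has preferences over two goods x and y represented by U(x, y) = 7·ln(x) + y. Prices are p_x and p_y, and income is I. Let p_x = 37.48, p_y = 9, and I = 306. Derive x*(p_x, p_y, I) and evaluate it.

Set MRS = p_x/p_y: (7/x)/1 = p_x/p_y.
So x*(p_x,p_y) = 7·p_y/p_x, independent of income; and y* = (I − 7·p_y)/p_y.
At the given prices: x* = 7·9/37.48 = 1.6809.

x* = 1.6809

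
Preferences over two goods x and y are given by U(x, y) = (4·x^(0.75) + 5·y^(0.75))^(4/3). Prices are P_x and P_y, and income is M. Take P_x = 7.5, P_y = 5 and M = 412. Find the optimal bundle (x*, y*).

x* = 5.9453, y* = 73.482

MRS = MU_x/MU_y = (4/5)·(y/x)^(0.25). Set equal to P_x/P_y.
Hence y/x = ((5/4)·P_x/P_y)^(1/(0.25)), i.e. raised to the 4 power.
With the ratio pinned down, the budget gives x* = M/(P_x + P_y·(y/x)) and y* = (y/x)·x*.
Numerically y/x = 12.359619, so x* = 412/(7.5 + 5·12.359619) = 5.9453 and y* = 12.359619·5.9453 = 73.482.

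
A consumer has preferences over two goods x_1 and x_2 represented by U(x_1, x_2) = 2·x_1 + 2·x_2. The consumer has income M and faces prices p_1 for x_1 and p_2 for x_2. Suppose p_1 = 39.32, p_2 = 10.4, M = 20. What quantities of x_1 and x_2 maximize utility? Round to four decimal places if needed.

x_1* = 0, x_2* = 1.9231

Linear utility — the consumer picks whichever good has higher MU/price: 2/39.32 = 0.0509 vs 2/10.4 = 0.1923.
x_2 gives more utility per dollar, so spend all income on x_2: x_2* = M/p_2, x_1* = 0.
Numerically: x_1* = 0, x_2* = 1.9231.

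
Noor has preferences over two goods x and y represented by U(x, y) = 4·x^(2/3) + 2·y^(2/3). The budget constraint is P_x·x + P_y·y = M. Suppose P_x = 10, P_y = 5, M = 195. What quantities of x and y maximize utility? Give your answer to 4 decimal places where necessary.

x* = 13, y* = 13

From the CES first-order condition, 2·(y/x)^(1/3) = P_x/P_y.
Hence y/x = ((1/2)·P_x/P_y)^(1/(1/3)), i.e. raised to the 3 power.
Substitute y = (y/x)·x into the budget: x* = M/(P_x + P_y·(y/x)).
Numerically y/x = 1, so x* = 195/(10 + 5·1) = 13 and y* = 1·13 = 13.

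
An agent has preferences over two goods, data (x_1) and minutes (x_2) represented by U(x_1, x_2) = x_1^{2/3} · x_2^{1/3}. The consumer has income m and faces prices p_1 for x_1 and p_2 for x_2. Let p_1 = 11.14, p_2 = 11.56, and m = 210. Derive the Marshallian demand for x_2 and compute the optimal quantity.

The MRS is 2·x_2/x_1. Set MRS = p_1/p_2.
So 2/3·p_2·x_2 = 1/3·p_1·x_1; combined with the budget, a share 2/3 of income goes to x_1.
Demand: x_1*(p_1,p_2,m) = 2/3·m/p_1 and x_2* = 1/3·m/p_2.
At p_1=11.14, p_2=11.56, m=210: x_2* = 1/3·210/11.56 = 6.0554.

x_2* = 6.0554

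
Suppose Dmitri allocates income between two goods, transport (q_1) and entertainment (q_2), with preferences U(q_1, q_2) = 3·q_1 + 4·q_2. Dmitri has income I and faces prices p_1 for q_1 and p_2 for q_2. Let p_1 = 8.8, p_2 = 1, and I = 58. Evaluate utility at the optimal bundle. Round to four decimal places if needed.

V = 232

Perfect substitutes: compare marginal utility per dollar. 3/p_1 vs 4/p_2 → 0.3409 vs 4.
q_2 gives more utility per dollar, so spend all income on q_2: q_2* = I/p_2, q_1* = 0.
Numerically: q_1* = 0, q_2* = 58.
Utility at the optimum: U(0, 58) = 232.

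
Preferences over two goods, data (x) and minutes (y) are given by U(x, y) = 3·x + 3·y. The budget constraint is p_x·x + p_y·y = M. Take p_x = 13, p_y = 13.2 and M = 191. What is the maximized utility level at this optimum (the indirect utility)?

x gives more utility per dollar, so spend all income on x: x* = M/p_x, y* = 0.
Numerically: x* = 14.6923, y* = 0.
Utility at the optimum: U(14.6923, 0) = 44.0769.

V = 44.0769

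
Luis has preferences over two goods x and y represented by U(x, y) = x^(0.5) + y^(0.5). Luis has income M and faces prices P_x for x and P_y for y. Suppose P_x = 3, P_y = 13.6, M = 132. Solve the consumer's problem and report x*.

Numerically y/x = 0.048659, so x* = 132/(3 + 13.6·0.048659) = 36.0482.

x* = 36.0482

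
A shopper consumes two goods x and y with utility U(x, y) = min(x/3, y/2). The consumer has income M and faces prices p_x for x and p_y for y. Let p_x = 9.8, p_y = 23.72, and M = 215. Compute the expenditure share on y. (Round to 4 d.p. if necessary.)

share on y = 0.6174

With perfect complements, no substitution: consume in ratio x:y = 3:2.
Budget: p_x·x + p_y·(2/3)·x = M, so (3·p_x + 2·p_y)·x = 3·M.
Demand: x*(p_x,p_y,M) = 3·M/(3·p_x + 2·p_y), y* = 2·M/(3·p_x + 2·p_y).
Here 3·9.8 + 2·23.72 = 76.84, giving x* = 8.3941 and y* = 5.596.
Expenditure on y: 23.72·5.596 = 132.7382; share = 0.6174.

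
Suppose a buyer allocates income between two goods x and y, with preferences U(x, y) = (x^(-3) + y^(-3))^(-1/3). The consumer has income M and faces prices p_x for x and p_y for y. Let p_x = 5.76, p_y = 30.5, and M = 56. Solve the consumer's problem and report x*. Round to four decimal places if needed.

MRS = MU_x/MU_y = (y/x)^(4). Set equal to p_x/p_y.
Hence y/x = (p_x/p_y)^(1/(4)), i.e. raised to the 0.25 power.
Substitute y = (y/x)·x into the budget: x* = M/(p_x + p_y·(y/x)).
Numerically y/x = 0.65922, so x* = 56/(5.76 + 30.5·0.65922) = 2.165.

x* = 2.165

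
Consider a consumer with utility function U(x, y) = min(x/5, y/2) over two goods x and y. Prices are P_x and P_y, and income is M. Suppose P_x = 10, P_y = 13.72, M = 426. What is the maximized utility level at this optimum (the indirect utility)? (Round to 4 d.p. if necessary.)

Here 5·10 + 2·13.72 = 77.44, giving x* = 27.5052 and y* = 11.0021.
Utility at the optimum: U(27.5052, 11.0021) = 5.501.

V = 5.501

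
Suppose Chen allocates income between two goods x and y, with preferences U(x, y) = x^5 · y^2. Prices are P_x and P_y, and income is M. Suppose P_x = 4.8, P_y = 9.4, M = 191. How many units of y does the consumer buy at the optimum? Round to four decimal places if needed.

Demand: x*(P_x,P_y,M) = 5/7·M/P_x and y* = 2/7·M/P_y.
At P_x=4.8, P_y=9.4, M=191: y* = 2/7·191/9.4 = 5.8055.

y* = 5.8055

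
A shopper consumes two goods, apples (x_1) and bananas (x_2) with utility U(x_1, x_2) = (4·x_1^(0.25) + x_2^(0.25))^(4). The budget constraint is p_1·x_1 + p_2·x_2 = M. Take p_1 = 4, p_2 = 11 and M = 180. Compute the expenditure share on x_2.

MRS = MU_x_1/MU_x_2 = 4·(x_2/x_1)^(0.75). Set equal to p_1/p_2.
Hence x_2/x_1 = ((1/4)·p_1/p_2)^(1/(0.75)), i.e. raised to the 4/3 power.
With the ratio pinned down, the budget gives x_1* = M/(p_1 + p_2·(x_2/x_1)) and x_2* = (x_2/x_1)·x_1*.
Numerically x_2/x_1 = 0.040877, so x_1* = 180/(4 + 11·0.040877) = 40.4527 and x_2* = 0.040877·40.4527 = 1.6536.
Expenditure on x_2: 11·1.6536 = 18.1893; share = 0.1011.

share on x_2 = 0.1011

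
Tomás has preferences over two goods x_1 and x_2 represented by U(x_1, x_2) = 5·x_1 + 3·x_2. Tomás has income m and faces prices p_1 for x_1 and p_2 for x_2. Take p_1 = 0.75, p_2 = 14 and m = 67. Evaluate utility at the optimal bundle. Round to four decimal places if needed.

V = 446.6667

Perfect substitutes: compare marginal utility per dollar. 5/p_1 vs 3/p_2 → 6.6667 vs 0.2143.
x_1 gives more utility per dollar, so spend all income on x_1: x_1* = m/p_1, x_2* = 0.
Numerically: x_1* = 89.3333, x_2* = 0.
Utility at the optimum: U(89.3333, 0) = 446.6667.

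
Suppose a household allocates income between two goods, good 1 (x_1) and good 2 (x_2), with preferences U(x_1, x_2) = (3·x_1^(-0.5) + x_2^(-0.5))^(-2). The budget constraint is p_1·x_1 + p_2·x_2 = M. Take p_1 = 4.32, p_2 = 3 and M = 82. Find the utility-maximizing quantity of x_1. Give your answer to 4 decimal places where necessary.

x_1* = 13.3135

MU_x_1 ∝ 3·x_1^(-1.5), MU_x_2 ∝ x_2^(-1.5), so MRS = 3·(x_2/x_1)^(1.5) = p_1/p_2.
Hence x_2/x_1 = ((1/3)·p_1/p_2)^(1/(1.5)), i.e. raised to the 2/3 power.
Substitute x_2 = (x_2/x_1)·x_1 into the budget: x_1* = M/(p_1 + p_2·(x_2/x_1)).
Numerically x_2/x_1 = 0.613048, so x_1* = 82/(4.32 + 3·0.613048) = 13.3135.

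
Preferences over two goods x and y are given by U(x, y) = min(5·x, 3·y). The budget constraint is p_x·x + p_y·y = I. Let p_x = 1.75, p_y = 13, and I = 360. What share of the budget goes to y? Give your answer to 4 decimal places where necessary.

Leontief preferences: the optimum is at the kink where x/3 = y/5, i.e. y = (5/3)·x.
Budget: p_x·x + p_y·(5/3)·x = I, so (3·p_x + 5·p_y)·x = 3·I.
Demand: x*(p_x,p_y,I) = 3·I/(3·p_x + 5·p_y), y* = 5·I/(3·p_x + 5·p_y).
Here 3·1.75 + 5·13 = 70.25, giving x* = 15.3737 and y* = 25.6228.
Expenditure on y: 13·25.6228 = 333.0961; share = 0.9253.

share on y = 0.9253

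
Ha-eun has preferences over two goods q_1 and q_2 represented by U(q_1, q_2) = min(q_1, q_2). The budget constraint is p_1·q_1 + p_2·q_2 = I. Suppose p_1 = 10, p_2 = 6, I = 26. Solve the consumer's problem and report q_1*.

q_1* = 1.625

Leontief preferences: the optimum is at the kink where q_1/1 = q_2/1, i.e. q_2 = q_1.
Budget: p_1·q_1 + p_2·q_1 = I, so (p_1 + p_2)·q_1 = I.
Demand: q_1*(p_1,p_2,I) = I/(p_1 + p_2), q_2* = I/(p_1 + p_2).
Here 10 + 6 = 16, giving q_1* = 1.625.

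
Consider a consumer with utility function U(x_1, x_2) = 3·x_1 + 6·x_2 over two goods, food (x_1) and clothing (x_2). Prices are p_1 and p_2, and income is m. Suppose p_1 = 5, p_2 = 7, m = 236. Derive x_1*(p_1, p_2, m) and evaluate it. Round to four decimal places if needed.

Linear utility — the consumer picks whichever good has higher MU/price: 3/5 = 0.6 vs 6/7 = 0.8571.
x_2 gives more utility per dollar, so spend all income on x_2: x_2* = m/p_2, x_1* = 0.
Numerically: x_1* = 0, x_2* = 33.7143.

x_1* = 0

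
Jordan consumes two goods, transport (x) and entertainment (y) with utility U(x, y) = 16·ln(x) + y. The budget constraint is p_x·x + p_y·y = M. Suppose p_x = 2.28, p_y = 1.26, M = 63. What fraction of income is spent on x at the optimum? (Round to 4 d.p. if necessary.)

MU_x = 16/x, MU_y = 1. Tangency: 16/x = p_x/p_y.
So x*(p_x,p_y) = 16·p_y/p_x, independent of income; and y* = (M − 16·p_y)/p_y.
At the given prices: x* = 16·1.26/2.28 = 8.8421, and y* = 34.
Expenditure on x: 2.28·8.8421 = 20.16; share = 0.32.

share on x = 0.32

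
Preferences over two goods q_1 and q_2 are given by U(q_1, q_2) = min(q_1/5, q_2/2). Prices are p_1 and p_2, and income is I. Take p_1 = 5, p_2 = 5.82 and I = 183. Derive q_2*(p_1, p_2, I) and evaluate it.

q_2* = 9.9891

Demand: q_1*(p_1,p_2,I) = 5·I/(5·p_1 + 2·p_2), q_2* = 2·I/(5·p_1 + 2·p_2).
Here 5·5 + 2·5.82 = 36.64, giving q_2* = 9.9891.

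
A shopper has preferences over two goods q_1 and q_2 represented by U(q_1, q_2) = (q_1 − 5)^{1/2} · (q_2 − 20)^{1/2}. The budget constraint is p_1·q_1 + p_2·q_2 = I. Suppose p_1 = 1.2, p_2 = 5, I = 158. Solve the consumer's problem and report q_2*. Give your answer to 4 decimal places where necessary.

q_2* = 25.2

Let q_1' = q_1−5, q_2' = q_2−20. MRS = q_2'/q_1' = p_1/p_2.
Substituting into the budget: q_1* = 5 + 0.5·(I − 5·p_1 − 20·p_2)/p_1, and q_2* = 20 + 0.5·(…)/p_2.
Discretionary income = 158 − 5·1.2 − 20·5 = 52; q_2* = 20 + 0.5·52/5 = 25.2.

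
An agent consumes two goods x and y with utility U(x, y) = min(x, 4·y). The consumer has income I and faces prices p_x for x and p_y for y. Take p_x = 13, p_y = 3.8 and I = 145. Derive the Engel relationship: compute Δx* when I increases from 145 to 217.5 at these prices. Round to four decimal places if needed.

Δx* = 5.1971

Here 4·13 + 3.8 = 55.8, giving x* = 10.3943.
At I' = 217.5: x* = 15.5914. Change: 15.5914 − 10.3943 = 5.1971.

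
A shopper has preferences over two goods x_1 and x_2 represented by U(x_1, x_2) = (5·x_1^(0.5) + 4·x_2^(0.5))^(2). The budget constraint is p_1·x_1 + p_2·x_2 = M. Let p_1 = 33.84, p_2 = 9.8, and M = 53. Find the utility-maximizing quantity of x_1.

From the CES first-order condition, (5/4)·(x_2/x_1)^(0.5) = p_1/p_2.
Hence x_2/x_1 = ((4/5)·p_1/p_2)^(1/(0.5)), i.e. raised to the 2 power.
Substitute x_2 = (x_2/x_1)·x_1 into the budget: x_1* = M/(p_1 + p_2·(x_2/x_1)).
Numerically x_2/x_1 = 7.631124, so x_1* = 53/(33.84 + 9.8·7.631124) = 0.4879.

x_1* = 0.4879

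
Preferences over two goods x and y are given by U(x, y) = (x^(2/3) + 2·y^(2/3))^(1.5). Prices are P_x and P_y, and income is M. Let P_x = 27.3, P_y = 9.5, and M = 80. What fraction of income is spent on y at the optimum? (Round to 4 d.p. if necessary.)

From the CES first-order condition, (1/2)·(y/x)^(1/3) = P_x/P_y.
Hence y/x = (2·P_x/P_y)^(1/(1/3)), i.e. raised to the 3 power.
With the ratio pinned down, the budget gives x* = M/(P_x + P_y·(y/x)) and y* = (y/x)·x*.
Numerically y/x = 189.848475, so x* = 80/(27.3 + 9.5·189.848475) = 0.0437 and y* = 189.848475·0.0437 = 8.2955.
Expenditure on y: 9.5·8.2955 = 78.8071; share = 0.9851.

share on y = 0.9851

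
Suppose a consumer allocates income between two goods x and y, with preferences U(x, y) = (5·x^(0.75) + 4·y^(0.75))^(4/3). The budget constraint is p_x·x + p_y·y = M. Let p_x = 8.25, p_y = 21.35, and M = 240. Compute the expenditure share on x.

From the CES first-order condition, (5/4)·(y/x)^(0.25) = p_x/p_y.
Hence y/x = ((4/5)·p_x/p_y)^(1/(0.25)), i.e. raised to the 4 power.
Substitute y = (y/x)·x into the budget: x* = M/(p_x + p_y·(y/x)).
Numerically y/x = 0.009132, so x* = 240/(8.25 + 21.35·0.009132) = 28.4193 and y* = 0.009132·28.4193 = 0.2595.
Expenditure on x: 8.25·28.4193 = 234.4589; share = 0.9769.

share on x = 0.9769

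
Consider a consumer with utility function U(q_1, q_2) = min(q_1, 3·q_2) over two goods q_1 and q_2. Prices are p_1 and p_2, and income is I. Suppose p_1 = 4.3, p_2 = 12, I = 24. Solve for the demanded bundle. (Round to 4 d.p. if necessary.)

q_1* = 2.8916, q_2* = 0.9639

With perfect complements, no substitution: consume in ratio q_1:q_2 = 3:1.
Budget: p_1·q_1 + p_2·(1/3)·q_1 = I, so (3·p_1 + p_2)·q_1 = 3·I.
Demand: q_1*(p_1,p_2,I) = 3·I/(3·p_1 + p_2), q_2* = I/(3·p_1 + p_2).
Here 3·4.3 + 12 = 24.9, giving q_1* = 2.8916 and q_2* = 0.9639.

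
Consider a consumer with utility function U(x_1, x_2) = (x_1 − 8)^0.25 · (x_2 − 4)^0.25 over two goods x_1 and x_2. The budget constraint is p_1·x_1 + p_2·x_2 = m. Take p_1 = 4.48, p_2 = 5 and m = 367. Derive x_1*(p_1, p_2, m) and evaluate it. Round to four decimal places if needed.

This is Cobb-Douglas in (x_1−8, x_2−4): tangency gives 0.25·p_2·(x_2−4) = 0.25·p_1·(x_1−8).
Substituting into the budget: x_1* = 8 + 0.5·(m − 8·p_1 − 4·p_2)/p_1, and x_2* = 4 + 0.5·(…)/p_2.
Discretionary income = 367 − 8·4.48 − 4·5 = 311.16; x_1* = 8 + 0.5·311.16/4.48 = 42.7277.

x_1* = 42.7277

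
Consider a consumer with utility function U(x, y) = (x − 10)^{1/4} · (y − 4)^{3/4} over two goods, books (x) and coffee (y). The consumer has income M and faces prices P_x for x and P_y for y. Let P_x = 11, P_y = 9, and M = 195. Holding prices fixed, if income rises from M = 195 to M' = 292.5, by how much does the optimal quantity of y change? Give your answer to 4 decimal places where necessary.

Let x' = x−10, y' = y−4. MRS = (1/3)·y'/x' = P_x/P_y.
After buying the subsistence bundle (10, 4), a share 0.25 of the remaining income goes to x: x* = 10 + 0.25·(M − 10P_x − 4P_y)/P_x.
Discretionary income = 195 − 10·11 − 4·9 = 49; y* = 4 + 0.75·49/9 = 8.0833.
At M' = 292.5: y* = 16.2083. Change: 16.2083 − 8.0833 = 8.125.

Δy* = 8.125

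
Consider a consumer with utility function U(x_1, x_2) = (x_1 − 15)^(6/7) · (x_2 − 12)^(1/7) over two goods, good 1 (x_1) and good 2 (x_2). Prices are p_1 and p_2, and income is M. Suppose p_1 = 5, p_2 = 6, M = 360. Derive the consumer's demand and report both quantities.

x_1* = 51.5143, x_2* = 17.0714

Let x_1' = x_1−15, x_2' = x_2−12. MRS = 6·x_2'/x_1' = p_1/p_2.
Substituting into the budget: x_1* = 15 + 6/7·(M − 15·p_1 − 12·p_2)/p_1, and x_2* = 12 + 1/7·(…)/p_2.
Discretionary income = 360 − 15·5 − 12·6 = 213; x_1* = 15 + 6/7·213/5 = 51.5143; x_2* = 12 + 1/7·213/6 = 17.0714.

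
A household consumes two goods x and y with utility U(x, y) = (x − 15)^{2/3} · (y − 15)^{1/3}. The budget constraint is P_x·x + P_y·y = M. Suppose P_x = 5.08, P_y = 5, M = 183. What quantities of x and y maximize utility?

x* = 19.1732, y* = 17.12

This is Cobb-Douglas in (x−15, y−15): tangency gives 2/3·P_y·(y−15) = 1/3·P_x·(x−15).
Substituting into the budget: x* = 15 + 2/3·(M − 15·P_x − 15·P_y)/P_x, and y* = 15 + 1/3·(…)/P_y.
Discretionary income = 183 − 15·5.08 − 15·5 = 31.8; x* = 15 + 2/3·31.8/5.08 = 19.1732; y* = 15 + 1/3·31.8/5 = 17.12.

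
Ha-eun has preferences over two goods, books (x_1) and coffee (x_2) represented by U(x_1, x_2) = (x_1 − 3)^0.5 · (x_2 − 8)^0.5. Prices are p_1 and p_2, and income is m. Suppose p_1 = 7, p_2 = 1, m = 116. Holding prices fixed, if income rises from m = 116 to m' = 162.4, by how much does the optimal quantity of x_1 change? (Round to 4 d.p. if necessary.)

Δx_1* = 3.3143

Substituting into the budget: x_1* = 3 + 0.5·(m − 3·p_1 − 8·p_2)/p_1, and x_2* = 8 + 0.5·(…)/p_2.
Discretionary income = 116 − 3·7 − 8·1 = 87; x_1* = 3 + 0.5·87/7 = 9.2143.
At m' = 162.4: x_1* = 12.5286. Change: 12.5286 − 9.2143 = 3.3143.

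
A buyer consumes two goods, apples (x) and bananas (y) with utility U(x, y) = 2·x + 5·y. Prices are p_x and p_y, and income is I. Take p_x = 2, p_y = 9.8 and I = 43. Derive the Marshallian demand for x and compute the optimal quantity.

Perfect substitutes: compare marginal utility per dollar. 2/p_x vs 5/p_y → 1 vs 0.5102.
x gives more utility per dollar, so spend all income on x: x* = I/p_x, y* = 0.
Numerically: x* = 21.5, y* = 0.

x* = 21.5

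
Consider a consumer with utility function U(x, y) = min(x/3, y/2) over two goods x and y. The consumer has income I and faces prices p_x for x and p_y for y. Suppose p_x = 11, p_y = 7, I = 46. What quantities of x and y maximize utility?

x* = 2.9362, y* = 1.9574

Leontief preferences: the optimum is at the kink where x/3 = y/2, i.e. y = (2/3)·x.
Budget: p_x·x + p_y·(2/3)·x = I, so (3·p_x + 2·p_y)·x = 3·I.
Demand: x*(p_x,p_y,I) = 3·I/(3·p_x + 2·p_y), y* = 2·I/(3·p_x + 2·p_y).
Here 3·11 + 2·7 = 47, giving x* = 2.9362 and y* = 1.9574.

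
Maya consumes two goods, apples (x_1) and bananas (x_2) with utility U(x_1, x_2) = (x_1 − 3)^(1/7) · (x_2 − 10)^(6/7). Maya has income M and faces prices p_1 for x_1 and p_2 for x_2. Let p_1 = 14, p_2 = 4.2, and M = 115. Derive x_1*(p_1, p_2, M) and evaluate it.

Discretionary income = 115 − 3·14 − 10·4.2 = 31; x_1* = 3 + 1/7·31/14 = 3.3163.

x_1* = 3.3163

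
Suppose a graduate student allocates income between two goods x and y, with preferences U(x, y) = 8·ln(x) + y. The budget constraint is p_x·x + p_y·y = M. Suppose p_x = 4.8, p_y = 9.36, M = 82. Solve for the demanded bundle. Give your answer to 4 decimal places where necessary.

x* = 15.6, y* = 0.7607

Set MRS = p_x/p_y: (8/x)/1 = p_x/p_y.
So x*(p_x,p_y) = 8·p_y/p_x, independent of income; and y* = (M − 8·p_y)/p_y.
At the given prices: x* = 8·9.36/4.8 = 15.6, and y* = 0.7607.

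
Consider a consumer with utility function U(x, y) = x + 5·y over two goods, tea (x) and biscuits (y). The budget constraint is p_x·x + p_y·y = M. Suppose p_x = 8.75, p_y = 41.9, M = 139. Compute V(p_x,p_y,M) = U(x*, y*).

V = 16.5871

Linear utility — the consumer picks whichever good has higher MU/price: 1/8.75 = 0.1143 vs 5/41.9 = 0.1193.
y gives more utility per dollar, so spend all income on y: y* = M/p_y, x* = 0.
Numerically: x* = 0, y* = 3.3174.
Utility at the optimum: U(0, 3.3174) = 16.5871.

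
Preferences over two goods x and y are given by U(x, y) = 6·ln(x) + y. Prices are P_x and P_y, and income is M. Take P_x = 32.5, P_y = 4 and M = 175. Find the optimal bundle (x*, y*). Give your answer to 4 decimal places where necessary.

MU_x = 6/x, MU_y = 1. Tangency: 6/x = P_x/P_y.
So x*(P_x,P_y) = 6·P_y/P_x, independent of income; and y* = (M − 6·P_y)/P_y.
At the given prices: x* = 6·4/32.5 = 0.7385, and y* = 37.75.

x* = 0.7385, y* = 37.75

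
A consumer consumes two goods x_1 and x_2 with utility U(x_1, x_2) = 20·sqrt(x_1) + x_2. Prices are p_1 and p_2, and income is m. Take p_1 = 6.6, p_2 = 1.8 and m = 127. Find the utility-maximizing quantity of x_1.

x_1* = 7.438

Utility is quasi-linear in x_2; the FOC for x_1 is 10/√x_1 = p_1/p_2.
Thus x_1* = (10·p_2/p_1)² — independent of m — with the rest of income spent on x_2.
Plugging in: x_1* = (10·1.8/6.6)² = 7.438.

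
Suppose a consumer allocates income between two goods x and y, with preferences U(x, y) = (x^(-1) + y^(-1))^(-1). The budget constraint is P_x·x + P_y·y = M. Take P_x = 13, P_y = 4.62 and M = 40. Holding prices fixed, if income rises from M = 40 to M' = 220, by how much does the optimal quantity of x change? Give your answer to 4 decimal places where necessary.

Δx* = 8.6748

MRS = MU_x/MU_y = (y/x)^(2). Set equal to P_x/P_y.
Solve for the ratio: y/x = [P_x/P_y]^(0.5).
Substitute y = (y/x)·x into the budget: x* = M/(P_x + P_y·(y/x)).
Numerically y/x = 1.677454, so x* = 40/(13 + 4.62·1.677454) = 1.9277.
At M' = 220: x* = 10.6025. Change: 10.6025 − 1.9277 = 8.6748.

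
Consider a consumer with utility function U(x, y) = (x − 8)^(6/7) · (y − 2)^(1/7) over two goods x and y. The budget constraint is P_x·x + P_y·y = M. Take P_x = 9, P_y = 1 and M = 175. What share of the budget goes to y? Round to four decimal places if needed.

Let x' = x−8, y' = y−2. MRS = 6·y'/x' = P_x/P_y.
Substituting into the budget: x* = 8 + 6/7·(M − 8·P_x − 2·P_y)/P_x, and y* = 2 + 1/7·(…)/P_y.
Discretionary income = 175 − 8·9 − 2·1 = 101; x* = 8 + 6/7·101/9 = 17.619; y* = 2 + 1/7·101/1 = 16.4286.
Expenditure on y: 1·16.4286 = 16.4286; share = 0.0939.

share on y = 0.0939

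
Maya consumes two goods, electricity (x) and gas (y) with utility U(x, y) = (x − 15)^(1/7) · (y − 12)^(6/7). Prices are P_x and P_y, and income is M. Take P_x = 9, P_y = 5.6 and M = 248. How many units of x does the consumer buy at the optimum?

x* = 15.727

Let x' = x−15, y' = y−12. MRS = (1/6)·y'/x' = P_x/P_y.
After buying the subsistence bundle (15, 12), a share 1/7 of the remaining income goes to x: x* = 15 + 1/7·(M − 15P_x − 12P_y)/P_x.
Discretionary income = 248 − 15·9 − 12·5.6 = 45.8; x* = 15 + 1/7·45.8/9 = 15.727.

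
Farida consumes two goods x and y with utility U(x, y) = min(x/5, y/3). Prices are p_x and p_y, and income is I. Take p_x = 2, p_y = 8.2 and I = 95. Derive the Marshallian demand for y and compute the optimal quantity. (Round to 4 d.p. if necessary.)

y* = 8.237

Here 5·2 + 3·8.2 = 34.6, giving y* = 8.237.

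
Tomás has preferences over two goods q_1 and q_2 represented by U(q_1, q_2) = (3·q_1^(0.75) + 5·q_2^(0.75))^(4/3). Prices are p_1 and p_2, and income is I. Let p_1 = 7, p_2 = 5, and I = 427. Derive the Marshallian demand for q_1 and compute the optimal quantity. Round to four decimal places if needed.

MU_q_1 ∝ 3·q_1^(-0.25), MU_q_2 ∝ 5·q_2^(-0.25), so MRS = (3/5)·(q_2/q_1)^(0.25) = p_1/p_2.
Hence q_2/q_1 = ((5/3)·p_1/p_2)^(1/(0.25)), i.e. raised to the 4 power.
With the ratio pinned down, the budget gives q_1* = I/(p_1 + p_2·(q_2/q_1)) and q_2* = (q_2/q_1)·q_1*.
Numerically q_2/q_1 = 29.641975, so q_1* = 427/(7 + 5·29.641975) = 2.7511.

q_1* = 2.7511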